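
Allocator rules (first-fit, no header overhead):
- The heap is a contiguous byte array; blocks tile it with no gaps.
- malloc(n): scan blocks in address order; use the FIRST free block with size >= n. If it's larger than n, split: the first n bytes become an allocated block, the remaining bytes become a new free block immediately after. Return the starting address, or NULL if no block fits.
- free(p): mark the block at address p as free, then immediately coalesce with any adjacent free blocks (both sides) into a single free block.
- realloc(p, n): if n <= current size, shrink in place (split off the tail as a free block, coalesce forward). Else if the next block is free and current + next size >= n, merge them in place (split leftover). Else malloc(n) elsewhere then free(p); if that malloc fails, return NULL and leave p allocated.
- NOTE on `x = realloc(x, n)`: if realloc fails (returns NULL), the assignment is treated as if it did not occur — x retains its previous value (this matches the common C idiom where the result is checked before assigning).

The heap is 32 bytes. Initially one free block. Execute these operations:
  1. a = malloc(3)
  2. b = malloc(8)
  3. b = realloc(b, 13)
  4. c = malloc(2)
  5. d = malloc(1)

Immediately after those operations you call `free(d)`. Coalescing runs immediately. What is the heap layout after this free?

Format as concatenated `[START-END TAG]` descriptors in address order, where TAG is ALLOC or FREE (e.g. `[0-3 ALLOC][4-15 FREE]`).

Answer: [0-2 ALLOC][3-15 ALLOC][16-17 ALLOC][18-31 FREE]

Derivation:
Op 1: a = malloc(3) -> a = 0; heap: [0-2 ALLOC][3-31 FREE]
Op 2: b = malloc(8) -> b = 3; heap: [0-2 ALLOC][3-10 ALLOC][11-31 FREE]
Op 3: b = realloc(b, 13) -> b = 3; heap: [0-2 ALLOC][3-15 ALLOC][16-31 FREE]
Op 4: c = malloc(2) -> c = 16; heap: [0-2 ALLOC][3-15 ALLOC][16-17 ALLOC][18-31 FREE]
Op 5: d = malloc(1) -> d = 18; heap: [0-2 ALLOC][3-15 ALLOC][16-17 ALLOC][18-18 ALLOC][19-31 FREE]
free(d): d = 18 -> block [18-18 ALLOC]; mark free, coalesce with adjacent free neighbors -> [0-2 ALLOC][3-15 ALLOC][16-17 ALLOC][18-31 FREE]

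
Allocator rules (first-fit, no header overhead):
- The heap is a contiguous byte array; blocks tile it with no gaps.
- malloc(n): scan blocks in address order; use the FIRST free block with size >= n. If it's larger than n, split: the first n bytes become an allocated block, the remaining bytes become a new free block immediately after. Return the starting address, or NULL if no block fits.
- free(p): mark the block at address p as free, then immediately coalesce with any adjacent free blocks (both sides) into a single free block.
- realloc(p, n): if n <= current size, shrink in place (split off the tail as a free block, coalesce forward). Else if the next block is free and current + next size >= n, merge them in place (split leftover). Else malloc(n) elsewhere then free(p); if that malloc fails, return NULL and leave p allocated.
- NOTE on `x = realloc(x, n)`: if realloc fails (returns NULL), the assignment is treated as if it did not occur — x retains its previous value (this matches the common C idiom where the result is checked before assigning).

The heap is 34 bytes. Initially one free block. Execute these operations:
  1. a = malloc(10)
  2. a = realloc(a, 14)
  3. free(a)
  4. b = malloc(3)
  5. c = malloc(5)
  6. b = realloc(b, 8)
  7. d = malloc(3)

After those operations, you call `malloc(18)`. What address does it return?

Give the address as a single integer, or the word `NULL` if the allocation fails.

Answer: 16

Derivation:
Op 1: a = malloc(10) -> a = 0; heap: [0-9 ALLOC][10-33 FREE]
Op 2: a = realloc(a, 14) -> a = 0; heap: [0-13 ALLOC][14-33 FREE]
Op 3: free(a) -> (freed a); heap: [0-33 FREE]
Op 4: b = malloc(3) -> b = 0; heap: [0-2 ALLOC][3-33 FREE]
Op 5: c = malloc(5) -> c = 3; heap: [0-2 ALLOC][3-7 ALLOC][8-33 FREE]
Op 6: b = realloc(b, 8) -> b = 8; heap: [0-2 FREE][3-7 ALLOC][8-15 ALLOC][16-33 FREE]
Op 7: d = malloc(3) -> d = 0; heap: [0-2 ALLOC][3-7 ALLOC][8-15 ALLOC][16-33 FREE]
malloc(18): first-fit scan over [0-2 ALLOC][3-7 ALLOC][8-15 ALLOC][16-33 FREE] -> 16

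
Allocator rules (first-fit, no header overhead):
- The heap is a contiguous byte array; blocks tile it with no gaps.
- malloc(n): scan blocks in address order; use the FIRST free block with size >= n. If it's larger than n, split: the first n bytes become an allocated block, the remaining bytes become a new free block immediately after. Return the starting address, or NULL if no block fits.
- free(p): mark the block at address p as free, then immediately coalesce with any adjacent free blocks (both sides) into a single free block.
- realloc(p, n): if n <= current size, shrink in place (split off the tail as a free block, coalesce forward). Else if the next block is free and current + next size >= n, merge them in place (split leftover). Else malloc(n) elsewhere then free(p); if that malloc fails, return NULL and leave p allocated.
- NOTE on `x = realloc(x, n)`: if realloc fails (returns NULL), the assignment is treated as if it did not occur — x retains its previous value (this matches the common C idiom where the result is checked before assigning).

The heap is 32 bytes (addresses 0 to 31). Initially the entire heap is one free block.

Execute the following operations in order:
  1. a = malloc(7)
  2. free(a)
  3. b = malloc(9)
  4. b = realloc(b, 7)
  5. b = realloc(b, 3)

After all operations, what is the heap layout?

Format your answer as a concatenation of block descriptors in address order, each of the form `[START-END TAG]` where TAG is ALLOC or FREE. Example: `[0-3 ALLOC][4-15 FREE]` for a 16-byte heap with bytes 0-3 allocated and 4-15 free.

Answer: [0-2 ALLOC][3-31 FREE]

Derivation:
Op 1: a = malloc(7) -> a = 0; heap: [0-6 ALLOC][7-31 FREE]
Op 2: free(a) -> (freed a); heap: [0-31 FREE]
Op 3: b = malloc(9) -> b = 0; heap: [0-8 ALLOC][9-31 FREE]
Op 4: b = realloc(b, 7) -> b = 0; heap: [0-6 ALLOC][7-31 FREE]
Op 5: b = realloc(b, 3) -> b = 0; heap: [0-2 ALLOC][3-31 FREE]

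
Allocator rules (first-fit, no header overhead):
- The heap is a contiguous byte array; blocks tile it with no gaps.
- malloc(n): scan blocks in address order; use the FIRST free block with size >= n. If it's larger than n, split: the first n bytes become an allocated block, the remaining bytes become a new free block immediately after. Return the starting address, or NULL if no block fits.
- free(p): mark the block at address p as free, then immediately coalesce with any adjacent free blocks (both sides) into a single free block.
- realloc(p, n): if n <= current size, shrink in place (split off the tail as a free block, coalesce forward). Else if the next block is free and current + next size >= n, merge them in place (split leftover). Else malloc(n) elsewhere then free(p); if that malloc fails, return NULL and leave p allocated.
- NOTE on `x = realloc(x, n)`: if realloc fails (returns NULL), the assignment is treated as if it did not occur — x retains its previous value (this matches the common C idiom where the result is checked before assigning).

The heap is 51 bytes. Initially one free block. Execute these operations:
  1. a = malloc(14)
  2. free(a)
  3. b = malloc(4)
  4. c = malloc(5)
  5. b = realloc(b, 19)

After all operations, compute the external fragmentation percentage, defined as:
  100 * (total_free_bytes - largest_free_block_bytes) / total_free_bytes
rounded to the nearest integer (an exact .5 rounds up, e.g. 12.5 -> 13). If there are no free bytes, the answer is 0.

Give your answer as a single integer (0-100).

Answer: 15

Derivation:
Op 1: a = malloc(14) -> a = 0; heap: [0-13 ALLOC][14-50 FREE]
Op 2: free(a) -> (freed a); heap: [0-50 FREE]
Op 3: b = malloc(4) -> b = 0; heap: [0-3 ALLOC][4-50 FREE]
Op 4: c = malloc(5) -> c = 4; heap: [0-3 ALLOC][4-8 ALLOC][9-50 FREE]
Op 5: b = realloc(b, 19) -> b = 9; heap: [0-3 FREE][4-8 ALLOC][9-27 ALLOC][28-50 FREE]
Free blocks: [4 23] total_free=27 largest=23 -> 100*(27-23)/27 = 400/27 ≈ 14.815 -> rounds to 15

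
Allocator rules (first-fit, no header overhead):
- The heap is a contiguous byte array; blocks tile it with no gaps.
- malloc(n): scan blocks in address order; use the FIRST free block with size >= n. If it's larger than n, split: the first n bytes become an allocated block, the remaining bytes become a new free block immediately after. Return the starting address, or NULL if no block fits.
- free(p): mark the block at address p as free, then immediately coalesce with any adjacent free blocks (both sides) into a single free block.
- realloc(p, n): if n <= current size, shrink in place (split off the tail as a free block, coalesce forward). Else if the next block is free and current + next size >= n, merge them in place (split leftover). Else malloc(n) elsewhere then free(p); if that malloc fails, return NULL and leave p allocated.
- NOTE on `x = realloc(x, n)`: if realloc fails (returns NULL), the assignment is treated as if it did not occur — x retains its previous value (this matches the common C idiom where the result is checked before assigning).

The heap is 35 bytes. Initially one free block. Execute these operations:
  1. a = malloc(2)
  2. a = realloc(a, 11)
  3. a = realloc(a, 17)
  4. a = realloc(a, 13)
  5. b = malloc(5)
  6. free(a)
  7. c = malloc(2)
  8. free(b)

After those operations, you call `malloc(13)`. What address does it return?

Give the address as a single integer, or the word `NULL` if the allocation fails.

Op 1: a = malloc(2) -> a = 0; heap: [0-1 ALLOC][2-34 FREE]
Op 2: a = realloc(a, 11) -> a = 0; heap: [0-10 ALLOC][11-34 FREE]
Op 3: a = realloc(a, 17) -> a = 0; heap: [0-16 ALLOC][17-34 FREE]
Op 4: a = realloc(a, 13) -> a = 0; heap: [0-12 ALLOC][13-34 FREE]
Op 5: b = malloc(5) -> b = 13; heap: [0-12 ALLOC][13-17 ALLOC][18-34 FREE]
Op 6: free(a) -> (freed a); heap: [0-12 FREE][13-17 ALLOC][18-34 FREE]
Op 7: c = malloc(2) -> c = 0; heap: [0-1 ALLOC][2-12 FREE][13-17 ALLOC][18-34 FREE]
Op 8: free(b) -> (freed b); heap: [0-1 ALLOC][2-34 FREE]
malloc(13): first-fit scan over [0-1 ALLOC][2-34 FREE] -> 2

Answer: 2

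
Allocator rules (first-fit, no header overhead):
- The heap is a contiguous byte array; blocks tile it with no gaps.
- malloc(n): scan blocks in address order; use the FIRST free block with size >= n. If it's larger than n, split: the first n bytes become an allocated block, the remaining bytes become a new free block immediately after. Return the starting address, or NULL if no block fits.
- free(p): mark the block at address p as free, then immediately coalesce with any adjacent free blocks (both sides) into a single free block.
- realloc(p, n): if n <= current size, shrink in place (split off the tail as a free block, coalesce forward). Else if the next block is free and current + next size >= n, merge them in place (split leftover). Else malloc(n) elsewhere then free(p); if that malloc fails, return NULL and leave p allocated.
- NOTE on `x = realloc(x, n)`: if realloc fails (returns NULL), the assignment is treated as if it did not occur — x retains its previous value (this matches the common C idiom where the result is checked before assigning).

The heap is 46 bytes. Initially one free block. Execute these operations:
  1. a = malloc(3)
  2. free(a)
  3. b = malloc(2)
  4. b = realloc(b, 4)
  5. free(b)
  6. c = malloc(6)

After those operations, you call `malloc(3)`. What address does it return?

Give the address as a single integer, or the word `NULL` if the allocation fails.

Op 1: a = malloc(3) -> a = 0; heap: [0-2 ALLOC][3-45 FREE]
Op 2: free(a) -> (freed a); heap: [0-45 FREE]
Op 3: b = malloc(2) -> b = 0; heap: [0-1 ALLOC][2-45 FREE]
Op 4: b = realloc(b, 4) -> b = 0; heap: [0-3 ALLOC][4-45 FREE]
Op 5: free(b) -> (freed b); heap: [0-45 FREE]
Op 6: c = malloc(6) -> c = 0; heap: [0-5 ALLOC][6-45 FREE]
malloc(3): first-fit scan over [0-5 ALLOC][6-45 FREE] -> 6

Answer: 6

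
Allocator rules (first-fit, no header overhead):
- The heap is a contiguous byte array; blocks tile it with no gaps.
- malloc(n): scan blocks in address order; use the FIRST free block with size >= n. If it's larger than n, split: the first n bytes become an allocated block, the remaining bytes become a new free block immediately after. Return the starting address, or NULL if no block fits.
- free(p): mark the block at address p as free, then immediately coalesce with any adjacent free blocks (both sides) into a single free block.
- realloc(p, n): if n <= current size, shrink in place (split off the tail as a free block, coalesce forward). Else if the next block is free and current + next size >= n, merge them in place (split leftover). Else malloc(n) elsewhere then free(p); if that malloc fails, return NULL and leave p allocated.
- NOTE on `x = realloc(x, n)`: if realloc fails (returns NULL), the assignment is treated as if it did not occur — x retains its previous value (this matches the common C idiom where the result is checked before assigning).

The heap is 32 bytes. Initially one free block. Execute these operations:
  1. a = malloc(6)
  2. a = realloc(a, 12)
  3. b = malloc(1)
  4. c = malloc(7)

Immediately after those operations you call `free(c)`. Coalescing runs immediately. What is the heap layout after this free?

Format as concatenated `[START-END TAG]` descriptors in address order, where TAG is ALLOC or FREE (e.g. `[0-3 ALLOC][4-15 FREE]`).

Op 1: a = malloc(6) -> a = 0; heap: [0-5 ALLOC][6-31 FREE]
Op 2: a = realloc(a, 12) -> a = 0; heap: [0-11 ALLOC][12-31 FREE]
Op 3: b = malloc(1) -> b = 12; heap: [0-11 ALLOC][12-12 ALLOC][13-31 FREE]
Op 4: c = malloc(7) -> c = 13; heap: [0-11 ALLOC][12-12 ALLOC][13-19 ALLOC][20-31 FREE]
free(c): c = 13 -> block [13-19 ALLOC]; mark free, coalesce with adjacent free neighbors -> [0-11 ALLOC][12-12 ALLOC][13-31 FREE]

Answer: [0-11 ALLOC][12-12 ALLOC][13-31 FREE]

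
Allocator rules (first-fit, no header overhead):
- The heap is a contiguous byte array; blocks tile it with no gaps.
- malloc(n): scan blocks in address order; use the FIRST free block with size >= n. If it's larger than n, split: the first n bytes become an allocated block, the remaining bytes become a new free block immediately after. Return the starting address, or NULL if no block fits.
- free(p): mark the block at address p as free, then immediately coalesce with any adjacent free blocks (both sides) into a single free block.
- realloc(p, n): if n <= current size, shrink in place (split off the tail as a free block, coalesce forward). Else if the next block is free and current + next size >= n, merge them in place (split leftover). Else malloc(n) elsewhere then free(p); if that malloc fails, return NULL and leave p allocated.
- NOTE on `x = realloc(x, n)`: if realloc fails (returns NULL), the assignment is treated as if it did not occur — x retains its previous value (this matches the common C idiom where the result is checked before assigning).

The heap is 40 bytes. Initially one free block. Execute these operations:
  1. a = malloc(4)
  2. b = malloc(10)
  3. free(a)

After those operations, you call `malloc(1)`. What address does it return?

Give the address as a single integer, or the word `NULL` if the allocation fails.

Answer: 0

Derivation:
Op 1: a = malloc(4) -> a = 0; heap: [0-3 ALLOC][4-39 FREE]
Op 2: b = malloc(10) -> b = 4; heap: [0-3 ALLOC][4-13 ALLOC][14-39 FREE]
Op 3: free(a) -> (freed a); heap: [0-3 FREE][4-13 ALLOC][14-39 FREE]
malloc(1): first-fit scan over [0-3 FREE][4-13 ALLOC][14-39 FREE] -> 0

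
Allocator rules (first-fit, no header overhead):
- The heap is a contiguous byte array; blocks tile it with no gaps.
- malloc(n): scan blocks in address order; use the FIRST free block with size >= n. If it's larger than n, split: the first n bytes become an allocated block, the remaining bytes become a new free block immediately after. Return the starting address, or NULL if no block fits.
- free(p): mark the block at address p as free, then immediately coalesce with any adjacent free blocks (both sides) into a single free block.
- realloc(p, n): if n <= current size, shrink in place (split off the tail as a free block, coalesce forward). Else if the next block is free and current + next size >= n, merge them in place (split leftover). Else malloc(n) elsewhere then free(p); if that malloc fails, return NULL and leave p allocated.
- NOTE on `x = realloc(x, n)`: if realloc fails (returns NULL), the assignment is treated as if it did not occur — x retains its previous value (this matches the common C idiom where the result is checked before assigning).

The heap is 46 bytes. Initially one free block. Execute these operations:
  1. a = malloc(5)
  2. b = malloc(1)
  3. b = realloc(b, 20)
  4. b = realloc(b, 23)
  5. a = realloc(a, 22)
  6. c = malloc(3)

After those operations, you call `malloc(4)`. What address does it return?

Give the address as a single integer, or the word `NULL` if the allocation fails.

Answer: 31

Derivation:
Op 1: a = malloc(5) -> a = 0; heap: [0-4 ALLOC][5-45 FREE]
Op 2: b = malloc(1) -> b = 5; heap: [0-4 ALLOC][5-5 ALLOC][6-45 FREE]
Op 3: b = realloc(b, 20) -> b = 5; heap: [0-4 ALLOC][5-24 ALLOC][25-45 FREE]
Op 4: b = realloc(b, 23) -> b = 5; heap: [0-4 ALLOC][5-27 ALLOC][28-45 FREE]
Op 5: a = realloc(a, 22) -> NULL (a unchanged); heap: [0-4 ALLOC][5-27 ALLOC][28-45 FREE]
Op 6: c = malloc(3) -> c = 28; heap: [0-4 ALLOC][5-27 ALLOC][28-30 ALLOC][31-45 FREE]
malloc(4): first-fit scan over [0-4 ALLOC][5-27 ALLOC][28-30 ALLOC][31-45 FREE] -> 31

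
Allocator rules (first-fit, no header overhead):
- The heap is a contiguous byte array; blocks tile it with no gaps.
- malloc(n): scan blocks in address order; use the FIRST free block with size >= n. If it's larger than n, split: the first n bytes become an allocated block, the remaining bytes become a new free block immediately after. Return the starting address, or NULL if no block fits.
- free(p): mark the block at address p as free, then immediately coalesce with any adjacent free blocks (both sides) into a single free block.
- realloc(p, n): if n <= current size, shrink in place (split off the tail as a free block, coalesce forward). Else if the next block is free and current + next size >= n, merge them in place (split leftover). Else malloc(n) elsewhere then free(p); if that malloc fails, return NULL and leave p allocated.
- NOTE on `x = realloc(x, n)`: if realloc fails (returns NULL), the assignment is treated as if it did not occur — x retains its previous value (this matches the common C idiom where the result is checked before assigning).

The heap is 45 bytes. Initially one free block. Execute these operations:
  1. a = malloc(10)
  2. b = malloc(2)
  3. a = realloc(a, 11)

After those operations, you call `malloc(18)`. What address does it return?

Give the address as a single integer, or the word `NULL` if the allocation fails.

Answer: 23

Derivation:
Op 1: a = malloc(10) -> a = 0; heap: [0-9 ALLOC][10-44 FREE]
Op 2: b = malloc(2) -> b = 10; heap: [0-9 ALLOC][10-11 ALLOC][12-44 FREE]
Op 3: a = realloc(a, 11) -> a = 12; heap: [0-9 FREE][10-11 ALLOC][12-22 ALLOC][23-44 FREE]
malloc(18): first-fit scan over [0-9 FREE][10-11 ALLOC][12-22 ALLOC][23-44 FREE] -> 23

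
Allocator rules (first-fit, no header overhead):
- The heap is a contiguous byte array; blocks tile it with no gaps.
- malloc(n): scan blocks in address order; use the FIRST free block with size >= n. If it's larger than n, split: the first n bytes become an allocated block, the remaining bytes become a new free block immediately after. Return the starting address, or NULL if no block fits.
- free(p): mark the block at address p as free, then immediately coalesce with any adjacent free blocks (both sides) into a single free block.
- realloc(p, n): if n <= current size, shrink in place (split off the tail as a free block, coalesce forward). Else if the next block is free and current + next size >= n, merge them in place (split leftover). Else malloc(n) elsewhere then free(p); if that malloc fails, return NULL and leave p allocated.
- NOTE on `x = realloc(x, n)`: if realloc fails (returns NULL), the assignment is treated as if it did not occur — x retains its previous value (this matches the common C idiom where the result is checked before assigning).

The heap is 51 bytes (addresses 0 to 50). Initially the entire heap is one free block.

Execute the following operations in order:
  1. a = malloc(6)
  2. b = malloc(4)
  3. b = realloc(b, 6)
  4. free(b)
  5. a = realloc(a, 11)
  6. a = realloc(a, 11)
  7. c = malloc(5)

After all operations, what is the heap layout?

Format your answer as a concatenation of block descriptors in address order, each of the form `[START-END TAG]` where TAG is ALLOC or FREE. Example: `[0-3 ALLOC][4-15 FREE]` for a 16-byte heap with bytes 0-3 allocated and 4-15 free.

Answer: [0-10 ALLOC][11-15 ALLOC][16-50 FREE]

Derivation:
Op 1: a = malloc(6) -> a = 0; heap: [0-5 ALLOC][6-50 FREE]
Op 2: b = malloc(4) -> b = 6; heap: [0-5 ALLOC][6-9 ALLOC][10-50 FREE]
Op 3: b = realloc(b, 6) -> b = 6; heap: [0-5 ALLOC][6-11 ALLOC][12-50 FREE]
Op 4: free(b) -> (freed b); heap: [0-5 ALLOC][6-50 FREE]
Op 5: a = realloc(a, 11) -> a = 0; heap: [0-10 ALLOC][11-50 FREE]
Op 6: a = realloc(a, 11) -> a = 0; heap: [0-10 ALLOC][11-50 FREE]
Op 7: c = malloc(5) -> c = 11; heap: [0-10 ALLOC][11-15 ALLOC][16-50 FREE]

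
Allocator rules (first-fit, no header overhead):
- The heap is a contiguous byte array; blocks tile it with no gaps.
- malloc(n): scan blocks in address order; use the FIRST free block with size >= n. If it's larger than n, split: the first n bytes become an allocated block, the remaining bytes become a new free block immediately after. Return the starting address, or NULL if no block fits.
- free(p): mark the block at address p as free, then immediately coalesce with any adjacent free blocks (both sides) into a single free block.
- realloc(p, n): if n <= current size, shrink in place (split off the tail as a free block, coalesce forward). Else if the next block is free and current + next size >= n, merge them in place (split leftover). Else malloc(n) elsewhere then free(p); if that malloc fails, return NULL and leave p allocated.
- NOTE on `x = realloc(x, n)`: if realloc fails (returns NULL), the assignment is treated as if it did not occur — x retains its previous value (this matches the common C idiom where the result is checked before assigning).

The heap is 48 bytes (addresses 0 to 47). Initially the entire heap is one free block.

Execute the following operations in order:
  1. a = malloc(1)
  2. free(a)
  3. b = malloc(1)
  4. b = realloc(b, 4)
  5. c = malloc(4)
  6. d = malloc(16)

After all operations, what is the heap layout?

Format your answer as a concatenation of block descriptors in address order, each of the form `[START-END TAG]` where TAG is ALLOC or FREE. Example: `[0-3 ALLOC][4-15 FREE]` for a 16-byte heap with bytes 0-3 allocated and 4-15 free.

Op 1: a = malloc(1) -> a = 0; heap: [0-0 ALLOC][1-47 FREE]
Op 2: free(a) -> (freed a); heap: [0-47 FREE]
Op 3: b = malloc(1) -> b = 0; heap: [0-0 ALLOC][1-47 FREE]
Op 4: b = realloc(b, 4) -> b = 0; heap: [0-3 ALLOC][4-47 FREE]
Op 5: c = malloc(4) -> c = 4; heap: [0-3 ALLOC][4-7 ALLOC][8-47 FREE]
Op 6: d = malloc(16) -> d = 8; heap: [0-3 ALLOC][4-7 ALLOC][8-23 ALLOC][24-47 FREE]

Answer: [0-3 ALLOC][4-7 ALLOC][8-23 ALLOC][24-47 FREE]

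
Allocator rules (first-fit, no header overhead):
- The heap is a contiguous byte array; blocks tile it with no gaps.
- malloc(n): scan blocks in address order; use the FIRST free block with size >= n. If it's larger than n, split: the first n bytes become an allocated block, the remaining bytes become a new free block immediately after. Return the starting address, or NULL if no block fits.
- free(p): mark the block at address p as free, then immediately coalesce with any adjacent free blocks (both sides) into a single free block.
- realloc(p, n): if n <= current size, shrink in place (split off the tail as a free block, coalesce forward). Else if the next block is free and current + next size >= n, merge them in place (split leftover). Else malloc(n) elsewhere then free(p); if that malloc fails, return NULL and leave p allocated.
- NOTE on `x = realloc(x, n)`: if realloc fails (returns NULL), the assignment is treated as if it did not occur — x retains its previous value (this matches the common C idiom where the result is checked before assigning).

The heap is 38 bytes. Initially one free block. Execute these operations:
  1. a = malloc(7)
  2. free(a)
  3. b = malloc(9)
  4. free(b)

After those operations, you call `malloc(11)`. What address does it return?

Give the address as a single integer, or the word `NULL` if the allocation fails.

Op 1: a = malloc(7) -> a = 0; heap: [0-6 ALLOC][7-37 FREE]
Op 2: free(a) -> (freed a); heap: [0-37 FREE]
Op 3: b = malloc(9) -> b = 0; heap: [0-8 ALLOC][9-37 FREE]
Op 4: free(b) -> (freed b); heap: [0-37 FREE]
malloc(11): first-fit scan over [0-37 FREE] -> 0

Answer: 0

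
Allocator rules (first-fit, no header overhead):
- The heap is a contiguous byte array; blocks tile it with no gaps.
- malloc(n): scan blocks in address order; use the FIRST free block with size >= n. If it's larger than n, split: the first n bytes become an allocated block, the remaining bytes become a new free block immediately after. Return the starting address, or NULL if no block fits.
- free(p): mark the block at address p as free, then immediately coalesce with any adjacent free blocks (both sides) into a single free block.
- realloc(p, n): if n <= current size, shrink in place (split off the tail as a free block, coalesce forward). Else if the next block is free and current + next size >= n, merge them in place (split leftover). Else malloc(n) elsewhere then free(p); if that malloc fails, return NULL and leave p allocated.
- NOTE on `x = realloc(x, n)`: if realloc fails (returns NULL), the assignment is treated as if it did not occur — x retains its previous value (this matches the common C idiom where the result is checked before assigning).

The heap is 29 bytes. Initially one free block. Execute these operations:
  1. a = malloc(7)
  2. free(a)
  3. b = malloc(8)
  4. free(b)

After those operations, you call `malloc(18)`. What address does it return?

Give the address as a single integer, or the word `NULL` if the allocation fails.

Answer: 0

Derivation:
Op 1: a = malloc(7) -> a = 0; heap: [0-6 ALLOC][7-28 FREE]
Op 2: free(a) -> (freed a); heap: [0-28 FREE]
Op 3: b = malloc(8) -> b = 0; heap: [0-7 ALLOC][8-28 FREE]
Op 4: free(b) -> (freed b); heap: [0-28 FREE]
malloc(18): first-fit scan over [0-28 FREE] -> 0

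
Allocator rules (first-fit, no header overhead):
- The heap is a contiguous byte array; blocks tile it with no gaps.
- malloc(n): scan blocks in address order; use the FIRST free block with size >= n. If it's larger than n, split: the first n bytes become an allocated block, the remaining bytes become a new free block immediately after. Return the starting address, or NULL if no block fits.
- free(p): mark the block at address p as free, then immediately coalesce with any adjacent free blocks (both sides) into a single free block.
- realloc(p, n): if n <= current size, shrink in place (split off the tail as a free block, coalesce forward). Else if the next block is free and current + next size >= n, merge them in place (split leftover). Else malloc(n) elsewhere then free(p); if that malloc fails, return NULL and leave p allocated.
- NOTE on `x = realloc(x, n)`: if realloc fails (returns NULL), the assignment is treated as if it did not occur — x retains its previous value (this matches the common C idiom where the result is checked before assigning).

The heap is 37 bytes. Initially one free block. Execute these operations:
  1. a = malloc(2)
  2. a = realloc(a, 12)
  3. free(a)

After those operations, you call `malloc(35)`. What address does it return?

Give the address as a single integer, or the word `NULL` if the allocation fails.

Answer: 0

Derivation:
Op 1: a = malloc(2) -> a = 0; heap: [0-1 ALLOC][2-36 FREE]
Op 2: a = realloc(a, 12) -> a = 0; heap: [0-11 ALLOC][12-36 FREE]
Op 3: free(a) -> (freed a); heap: [0-36 FREE]
malloc(35): first-fit scan over [0-36 FREE] -> 0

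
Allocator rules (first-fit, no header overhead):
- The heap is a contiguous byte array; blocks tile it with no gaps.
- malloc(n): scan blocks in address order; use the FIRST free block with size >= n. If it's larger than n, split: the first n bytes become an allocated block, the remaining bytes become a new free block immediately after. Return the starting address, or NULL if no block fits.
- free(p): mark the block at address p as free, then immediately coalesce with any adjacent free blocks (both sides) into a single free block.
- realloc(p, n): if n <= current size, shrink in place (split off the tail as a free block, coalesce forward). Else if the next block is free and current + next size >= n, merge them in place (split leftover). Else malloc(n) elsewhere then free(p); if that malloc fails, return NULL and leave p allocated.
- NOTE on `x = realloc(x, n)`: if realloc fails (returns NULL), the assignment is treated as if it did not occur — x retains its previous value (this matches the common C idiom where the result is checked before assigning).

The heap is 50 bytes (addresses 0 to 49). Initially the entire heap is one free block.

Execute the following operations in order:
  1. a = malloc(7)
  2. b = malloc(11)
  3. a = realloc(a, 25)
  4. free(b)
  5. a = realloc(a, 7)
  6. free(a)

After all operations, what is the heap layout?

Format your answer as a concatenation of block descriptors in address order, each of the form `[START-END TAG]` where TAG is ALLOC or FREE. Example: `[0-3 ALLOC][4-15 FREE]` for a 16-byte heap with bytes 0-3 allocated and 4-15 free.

Op 1: a = malloc(7) -> a = 0; heap: [0-6 ALLOC][7-49 FREE]
Op 2: b = malloc(11) -> b = 7; heap: [0-6 ALLOC][7-17 ALLOC][18-49 FREE]
Op 3: a = realloc(a, 25) -> a = 18; heap: [0-6 FREE][7-17 ALLOC][18-42 ALLOC][43-49 FREE]
Op 4: free(b) -> (freed b); heap: [0-17 FREE][18-42 ALLOC][43-49 FREE]
Op 5: a = realloc(a, 7) -> a = 18; heap: [0-17 FREE][18-24 ALLOC][25-49 FREE]
Op 6: free(a) -> (freed a); heap: [0-49 FREE]

Answer: [0-49 FREE]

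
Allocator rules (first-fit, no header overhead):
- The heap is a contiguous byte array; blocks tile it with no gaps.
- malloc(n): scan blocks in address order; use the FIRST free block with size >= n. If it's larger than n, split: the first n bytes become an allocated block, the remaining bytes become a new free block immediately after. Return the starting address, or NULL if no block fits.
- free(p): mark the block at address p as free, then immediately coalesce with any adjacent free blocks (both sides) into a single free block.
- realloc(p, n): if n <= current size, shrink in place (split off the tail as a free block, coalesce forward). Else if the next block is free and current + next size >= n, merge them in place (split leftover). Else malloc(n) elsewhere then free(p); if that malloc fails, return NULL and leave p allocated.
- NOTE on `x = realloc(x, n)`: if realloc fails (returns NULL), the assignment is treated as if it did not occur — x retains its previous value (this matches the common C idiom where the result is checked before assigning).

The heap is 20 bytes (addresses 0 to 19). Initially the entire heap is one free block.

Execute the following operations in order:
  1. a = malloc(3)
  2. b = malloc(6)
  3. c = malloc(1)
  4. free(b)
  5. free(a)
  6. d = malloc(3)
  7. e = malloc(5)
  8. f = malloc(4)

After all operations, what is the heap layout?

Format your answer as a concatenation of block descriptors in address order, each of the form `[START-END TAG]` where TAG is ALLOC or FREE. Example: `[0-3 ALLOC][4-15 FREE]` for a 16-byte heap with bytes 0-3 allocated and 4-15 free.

Op 1: a = malloc(3) -> a = 0; heap: [0-2 ALLOC][3-19 FREE]
Op 2: b = malloc(6) -> b = 3; heap: [0-2 ALLOC][3-8 ALLOC][9-19 FREE]
Op 3: c = malloc(1) -> c = 9; heap: [0-2 ALLOC][3-8 ALLOC][9-9 ALLOC][10-19 FREE]
Op 4: free(b) -> (freed b); heap: [0-2 ALLOC][3-8 FREE][9-9 ALLOC][10-19 FREE]
Op 5: free(a) -> (freed a); heap: [0-8 FREE][9-9 ALLOC][10-19 FREE]
Op 6: d = malloc(3) -> d = 0; heap: [0-2 ALLOC][3-8 FREE][9-9 ALLOC][10-19 FREE]
Op 7: e = malloc(5) -> e = 3; heap: [0-2 ALLOC][3-7 ALLOC][8-8 FREE][9-9 ALLOC][10-19 FREE]
Op 8: f = malloc(4) -> f = 10; heap: [0-2 ALLOC][3-7 ALLOC][8-8 FREE][9-9 ALLOC][10-13 ALLOC][14-19 FREE]

Answer: [0-2 ALLOC][3-7 ALLOC][8-8 FREE][9-9 ALLOC][10-13 ALLOC][14-19 FREE]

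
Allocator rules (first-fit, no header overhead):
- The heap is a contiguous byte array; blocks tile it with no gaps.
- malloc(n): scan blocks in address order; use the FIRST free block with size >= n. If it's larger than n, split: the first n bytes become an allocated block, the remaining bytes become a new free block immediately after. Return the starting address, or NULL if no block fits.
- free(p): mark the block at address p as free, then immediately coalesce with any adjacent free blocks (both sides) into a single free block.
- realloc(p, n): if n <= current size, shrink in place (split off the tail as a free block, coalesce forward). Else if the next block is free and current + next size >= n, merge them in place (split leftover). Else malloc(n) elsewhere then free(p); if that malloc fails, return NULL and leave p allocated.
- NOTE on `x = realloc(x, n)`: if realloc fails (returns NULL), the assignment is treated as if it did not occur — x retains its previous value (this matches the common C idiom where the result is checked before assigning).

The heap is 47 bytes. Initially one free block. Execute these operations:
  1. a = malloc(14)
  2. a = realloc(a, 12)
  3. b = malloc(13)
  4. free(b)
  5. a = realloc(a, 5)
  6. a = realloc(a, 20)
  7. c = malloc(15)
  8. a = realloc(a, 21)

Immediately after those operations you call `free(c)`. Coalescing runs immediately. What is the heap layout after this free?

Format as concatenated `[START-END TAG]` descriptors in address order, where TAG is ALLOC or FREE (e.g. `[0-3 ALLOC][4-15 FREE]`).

Op 1: a = malloc(14) -> a = 0; heap: [0-13 ALLOC][14-46 FREE]
Op 2: a = realloc(a, 12) -> a = 0; heap: [0-11 ALLOC][12-46 FREE]
Op 3: b = malloc(13) -> b = 12; heap: [0-11 ALLOC][12-24 ALLOC][25-46 FREE]
Op 4: free(b) -> (freed b); heap: [0-11 ALLOC][12-46 FREE]
Op 5: a = realloc(a, 5) -> a = 0; heap: [0-4 ALLOC][5-46 FREE]
Op 6: a = realloc(a, 20) -> a = 0; heap: [0-19 ALLOC][20-46 FREE]
Op 7: c = malloc(15) -> c = 20; heap: [0-19 ALLOC][20-34 ALLOC][35-46 FREE]
Op 8: a = realloc(a, 21) -> NULL (a unchanged); heap: [0-19 ALLOC][20-34 ALLOC][35-46 FREE]
free(c): c = 20 -> block [20-34 ALLOC]; mark free, coalesce with adjacent free neighbors -> [0-19 ALLOC][20-46 FREE]

Answer: [0-19 ALLOC][20-46 FREE]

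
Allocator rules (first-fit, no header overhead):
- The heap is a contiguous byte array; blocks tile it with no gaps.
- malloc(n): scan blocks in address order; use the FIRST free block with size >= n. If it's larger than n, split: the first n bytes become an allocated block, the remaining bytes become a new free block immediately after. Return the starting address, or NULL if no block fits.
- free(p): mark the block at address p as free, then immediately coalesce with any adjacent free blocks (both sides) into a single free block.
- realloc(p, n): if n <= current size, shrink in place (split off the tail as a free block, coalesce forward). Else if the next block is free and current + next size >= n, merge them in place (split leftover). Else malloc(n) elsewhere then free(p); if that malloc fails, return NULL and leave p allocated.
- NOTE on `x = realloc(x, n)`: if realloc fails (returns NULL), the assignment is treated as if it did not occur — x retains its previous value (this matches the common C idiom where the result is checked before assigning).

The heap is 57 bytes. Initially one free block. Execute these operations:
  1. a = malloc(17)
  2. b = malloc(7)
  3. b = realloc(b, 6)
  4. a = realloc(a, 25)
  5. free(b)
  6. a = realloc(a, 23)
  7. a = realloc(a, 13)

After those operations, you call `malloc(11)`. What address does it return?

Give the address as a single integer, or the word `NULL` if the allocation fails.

Answer: 0

Derivation:
Op 1: a = malloc(17) -> a = 0; heap: [0-16 ALLOC][17-56 FREE]
Op 2: b = malloc(7) -> b = 17; heap: [0-16 ALLOC][17-23 ALLOC][24-56 FREE]
Op 3: b = realloc(b, 6) -> b = 17; heap: [0-16 ALLOC][17-22 ALLOC][23-56 FREE]
Op 4: a = realloc(a, 25) -> a = 23; heap: [0-16 FREE][17-22 ALLOC][23-47 ALLOC][48-56 FREE]
Op 5: free(b) -> (freed b); heap: [0-22 FREE][23-47 ALLOC][48-56 FREE]
Op 6: a = realloc(a, 23) -> a = 23; heap: [0-22 FREE][23-45 ALLOC][46-56 FREE]
Op 7: a = realloc(a, 13) -> a = 23; heap: [0-22 FREE][23-35 ALLOC][36-56 FREE]
malloc(11): first-fit scan over [0-22 FREE][23-35 ALLOC][36-56 FREE] -> 0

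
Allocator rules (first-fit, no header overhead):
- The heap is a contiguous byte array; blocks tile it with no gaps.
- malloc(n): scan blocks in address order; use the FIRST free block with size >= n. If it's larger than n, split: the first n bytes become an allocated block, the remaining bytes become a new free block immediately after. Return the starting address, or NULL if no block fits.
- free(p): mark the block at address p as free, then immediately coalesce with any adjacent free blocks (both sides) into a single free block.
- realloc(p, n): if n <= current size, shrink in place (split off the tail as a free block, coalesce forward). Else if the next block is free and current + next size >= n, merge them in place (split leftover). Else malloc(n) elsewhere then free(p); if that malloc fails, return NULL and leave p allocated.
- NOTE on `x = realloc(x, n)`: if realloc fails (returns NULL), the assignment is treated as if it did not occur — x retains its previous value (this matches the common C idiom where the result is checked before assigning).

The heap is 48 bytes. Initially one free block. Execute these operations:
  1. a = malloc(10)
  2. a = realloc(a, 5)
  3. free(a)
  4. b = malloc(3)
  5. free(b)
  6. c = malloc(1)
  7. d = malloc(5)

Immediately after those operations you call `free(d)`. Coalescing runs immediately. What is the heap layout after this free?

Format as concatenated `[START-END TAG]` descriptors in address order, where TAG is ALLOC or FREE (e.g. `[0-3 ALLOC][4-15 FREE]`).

Answer: [0-0 ALLOC][1-47 FREE]

Derivation:
Op 1: a = malloc(10) -> a = 0; heap: [0-9 ALLOC][10-47 FREE]
Op 2: a = realloc(a, 5) -> a = 0; heap: [0-4 ALLOC][5-47 FREE]
Op 3: free(a) -> (freed a); heap: [0-47 FREE]
Op 4: b = malloc(3) -> b = 0; heap: [0-2 ALLOC][3-47 FREE]
Op 5: free(b) -> (freed b); heap: [0-47 FREE]
Op 6: c = malloc(1) -> c = 0; heap: [0-0 ALLOC][1-47 FREE]
Op 7: d = malloc(5) -> d = 1; heap: [0-0 ALLOC][1-5 ALLOC][6-47 FREE]
free(d): d = 1 -> block [1-5 ALLOC]; mark free, coalesce with adjacent free neighbors -> [0-0 ALLOC][1-47 FREE]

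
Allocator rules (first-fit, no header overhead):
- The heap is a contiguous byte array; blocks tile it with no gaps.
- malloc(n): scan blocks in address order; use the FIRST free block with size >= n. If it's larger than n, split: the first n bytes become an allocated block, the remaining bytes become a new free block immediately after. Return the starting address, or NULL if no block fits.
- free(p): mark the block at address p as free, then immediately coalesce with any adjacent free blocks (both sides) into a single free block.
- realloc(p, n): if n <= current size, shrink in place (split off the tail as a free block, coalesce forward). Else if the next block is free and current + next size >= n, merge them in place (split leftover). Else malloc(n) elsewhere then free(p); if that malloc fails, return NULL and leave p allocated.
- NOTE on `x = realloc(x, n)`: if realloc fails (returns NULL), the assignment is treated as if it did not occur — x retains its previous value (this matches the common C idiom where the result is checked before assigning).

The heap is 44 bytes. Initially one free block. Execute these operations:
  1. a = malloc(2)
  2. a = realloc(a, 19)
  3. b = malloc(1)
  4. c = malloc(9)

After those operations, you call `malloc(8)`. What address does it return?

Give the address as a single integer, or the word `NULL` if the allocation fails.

Answer: 29

Derivation:
Op 1: a = malloc(2) -> a = 0; heap: [0-1 ALLOC][2-43 FREE]
Op 2: a = realloc(a, 19) -> a = 0; heap: [0-18 ALLOC][19-43 FREE]
Op 3: b = malloc(1) -> b = 19; heap: [0-18 ALLOC][19-19 ALLOC][20-43 FREE]
Op 4: c = malloc(9) -> c = 20; heap: [0-18 ALLOC][19-19 ALLOC][20-28 ALLOC][29-43 FREE]
malloc(8): first-fit scan over [0-18 ALLOC][19-19 ALLOC][20-28 ALLOC][29-43 FREE] -> 29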